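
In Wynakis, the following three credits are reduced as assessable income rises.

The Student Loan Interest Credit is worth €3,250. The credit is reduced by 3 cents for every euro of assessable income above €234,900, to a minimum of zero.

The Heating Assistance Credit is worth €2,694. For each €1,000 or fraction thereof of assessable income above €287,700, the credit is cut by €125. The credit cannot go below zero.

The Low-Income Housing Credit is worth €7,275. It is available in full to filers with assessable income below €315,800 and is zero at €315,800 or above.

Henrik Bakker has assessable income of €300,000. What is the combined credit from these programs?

€9,641

Student Loan Interest Credit: 3% of the €65,100 excess over €234,900 is €1,953; credit = €3,250 − €1,953 = €1,297.
Heating Assistance Credit: income exceeds €287,700 by €12,300, which is 13 full-or-partial €1,000 increments; reduction = 13 × €125 = €1,625, leaving €1,069.
Low-Income Housing Credit: €300,000 is below the €315,800 cutoff, so the full €7,275 applies.
Total: €1,297 + €1,069 + €7,275 = €9,641.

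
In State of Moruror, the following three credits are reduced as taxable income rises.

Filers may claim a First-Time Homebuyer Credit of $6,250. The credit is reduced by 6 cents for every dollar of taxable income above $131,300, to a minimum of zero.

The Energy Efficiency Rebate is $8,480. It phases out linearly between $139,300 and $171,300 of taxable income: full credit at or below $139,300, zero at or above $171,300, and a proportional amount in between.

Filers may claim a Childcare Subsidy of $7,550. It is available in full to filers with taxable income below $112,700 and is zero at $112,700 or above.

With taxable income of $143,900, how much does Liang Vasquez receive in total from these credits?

$12,755

First-Time Homebuyer Credit: 6% of the $12,600 excess over $131,300 is $756; credit = $6,250 − $756 = $5,494.
Energy Efficiency Rebate: $143,900 is $4,600 into a $32,000 phase-out range, leaving 27,400/32,000 of the credit: $8,480 × 27,400/32,000 = $7,261.
Childcare Subsidy: $143,900 meets or exceeds the $112,700 cutoff, so the credit is $0.
Total: $5,494 + $7,261 + $0 = $12,755.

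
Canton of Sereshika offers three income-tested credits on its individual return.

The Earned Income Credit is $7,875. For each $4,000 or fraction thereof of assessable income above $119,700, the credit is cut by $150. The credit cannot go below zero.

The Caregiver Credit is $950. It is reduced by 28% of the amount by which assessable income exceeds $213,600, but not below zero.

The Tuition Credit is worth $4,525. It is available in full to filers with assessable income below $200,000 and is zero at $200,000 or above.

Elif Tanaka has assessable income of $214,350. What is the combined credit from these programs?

$5,015

Earned Income Credit: income exceeds $119,700 by $94,650, which is 24 full-or-partial $4,000 increments; reduction = 24 × $150 = $3,600, leaving $4,275.
Caregiver Credit: 28% of the $750 excess over $213,600 is $210; credit = $950 − $210 = $740.
Tuition Credit: $214,350 meets or exceeds the $200,000 cutoff, so the credit is $0.
Total: $4,275 + $740 + $0 = $5,015.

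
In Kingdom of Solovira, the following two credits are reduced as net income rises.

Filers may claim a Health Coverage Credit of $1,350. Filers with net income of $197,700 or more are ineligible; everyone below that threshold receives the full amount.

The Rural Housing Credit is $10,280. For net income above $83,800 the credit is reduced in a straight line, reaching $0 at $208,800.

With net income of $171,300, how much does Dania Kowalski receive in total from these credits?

Health Coverage Credit: $171,300 is below the $197,700 cutoff, so the full $1,350 applies.
Rural Housing Credit: $171,300 is $87,500 into a $125,000 phase-out range, leaving 37,500/125,000 of the credit: $10,280 × 37,500/125,000 = $3,084.
Total: $1,350 + $3,084 = $4,434.

$4,434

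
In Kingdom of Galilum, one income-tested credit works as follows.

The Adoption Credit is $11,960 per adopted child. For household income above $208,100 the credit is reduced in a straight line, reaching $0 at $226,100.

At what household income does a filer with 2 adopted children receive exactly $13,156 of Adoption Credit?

Full credit = 2 × $11,960 = $23,920.
$13,156 is 13,156/23,920 of the full $23,920, so 10,764/23,920 of the $18,000 range has been used: income = $208,100 + $18,000 × 10,764/23,920 = $216,200.

$216,200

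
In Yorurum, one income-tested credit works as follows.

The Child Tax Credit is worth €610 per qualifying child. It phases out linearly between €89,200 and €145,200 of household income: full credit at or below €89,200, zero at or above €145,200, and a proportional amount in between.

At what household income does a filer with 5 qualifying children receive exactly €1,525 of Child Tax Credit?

Full credit = 5 × €610 = €3,050.
€1,525 is 1,525/3,050 of the full €3,050, so 1,525/3,050 of the €56,000 range has been used: income = €89,200 + €56,000 × 1,525/3,050 = €117,200.

€117,200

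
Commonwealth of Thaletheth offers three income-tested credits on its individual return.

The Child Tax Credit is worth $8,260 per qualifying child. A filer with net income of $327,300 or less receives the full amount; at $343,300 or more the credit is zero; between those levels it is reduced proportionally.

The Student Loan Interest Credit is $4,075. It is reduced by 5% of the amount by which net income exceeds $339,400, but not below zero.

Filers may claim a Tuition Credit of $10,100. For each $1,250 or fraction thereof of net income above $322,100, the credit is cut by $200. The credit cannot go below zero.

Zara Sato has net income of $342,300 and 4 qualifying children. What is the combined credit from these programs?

$12,695

Child Tax Credit: base = 4 × $8,260 = $33,040. $342,300 is $15,000 into a $16,000 phase-out range, leaving 1,000/16,000 of the credit: $33,040 × 1,000/16,000 = $2,065.
Student Loan Interest Credit: 5% of the $2,900 excess over $339,400 is $145; credit = $4,075 − $145 = $3,930.
Tuition Credit: income exceeds $322,100 by $20,200, which is 17 full-or-partial $1,250 increments; reduction = 17 × $200 = $3,400, leaving $6,700.
Total: $2,065 + $3,930 + $6,700 = $12,695.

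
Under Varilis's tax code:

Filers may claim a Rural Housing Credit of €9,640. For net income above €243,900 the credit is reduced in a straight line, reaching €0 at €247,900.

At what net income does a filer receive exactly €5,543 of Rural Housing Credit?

€5,543 is 5,543/9,640 of the full €9,640, so 4,097/9,640 of the €4,000 range has been used: income = €243,900 + €4,000 × 4,097/9,640 = €245,600.

€245,600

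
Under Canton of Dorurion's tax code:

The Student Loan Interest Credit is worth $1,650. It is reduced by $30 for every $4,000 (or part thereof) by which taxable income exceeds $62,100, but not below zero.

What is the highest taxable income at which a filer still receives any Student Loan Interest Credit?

After 54 increments the reduction is 54 × $30 = $1,620, leaving $30; one more increment wipes it out. Increment 54 ends at excess 54 × $4,000 = $216,000, so the highest qualifying income is $62,100 + $216,000 = $278,100.

$278,100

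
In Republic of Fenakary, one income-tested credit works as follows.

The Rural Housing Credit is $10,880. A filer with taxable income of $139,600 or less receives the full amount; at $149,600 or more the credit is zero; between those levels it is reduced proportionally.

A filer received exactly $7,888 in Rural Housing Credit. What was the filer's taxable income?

$142,350

$7,888 is 7,888/10,880 of the full $10,880, so 2,992/10,880 of the $10,000 range has been used: income = $139,600 + $10,000 × 2,992/10,880 = $142,350.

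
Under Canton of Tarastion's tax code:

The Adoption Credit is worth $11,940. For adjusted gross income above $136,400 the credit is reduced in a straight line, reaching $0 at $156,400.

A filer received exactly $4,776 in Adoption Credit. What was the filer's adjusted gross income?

$148,400

$4,776 is 4,776/11,940 of the full $11,940, so 7,164/11,940 of the $20,000 range has been used: income = $136,400 + $20,000 × 7,164/11,940 = $148,400.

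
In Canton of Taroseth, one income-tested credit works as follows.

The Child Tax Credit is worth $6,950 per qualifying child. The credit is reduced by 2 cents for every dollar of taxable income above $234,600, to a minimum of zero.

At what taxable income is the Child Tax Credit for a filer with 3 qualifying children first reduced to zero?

Full credit = 3 × $6,950 = $20,850.
The credit falls by 2% of each dollar above $234,600, so it reaches zero when the excess is $20,850 / 2% = $1,042,500: income = $234,600 + $1,042,500 = $1,277,100.

$1,277,100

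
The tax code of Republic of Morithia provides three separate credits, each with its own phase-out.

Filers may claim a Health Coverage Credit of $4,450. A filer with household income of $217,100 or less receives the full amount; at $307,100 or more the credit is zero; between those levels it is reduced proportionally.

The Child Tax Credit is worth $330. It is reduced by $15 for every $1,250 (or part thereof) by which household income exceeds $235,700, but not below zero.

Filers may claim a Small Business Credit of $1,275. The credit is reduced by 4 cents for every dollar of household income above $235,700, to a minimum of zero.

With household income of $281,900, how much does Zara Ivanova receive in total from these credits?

$1,246

Health Coverage Credit: $281,900 is $64,800 into a $90,000 phase-out range, leaving 25,200/90,000 of the credit: $4,450 × 25,200/90,000 = $1,246.
Child Tax Credit: income exceeds $235,700 by $46,200 → 37 increments × $15 = $555 ≥ base, so the credit is $0.
Small Business Credit: 4% of the $46,200 excess over $235,700 is $1,848 ≥ base, so the credit is $0.
Total: $1,246 + $0 + $0 = $1,246.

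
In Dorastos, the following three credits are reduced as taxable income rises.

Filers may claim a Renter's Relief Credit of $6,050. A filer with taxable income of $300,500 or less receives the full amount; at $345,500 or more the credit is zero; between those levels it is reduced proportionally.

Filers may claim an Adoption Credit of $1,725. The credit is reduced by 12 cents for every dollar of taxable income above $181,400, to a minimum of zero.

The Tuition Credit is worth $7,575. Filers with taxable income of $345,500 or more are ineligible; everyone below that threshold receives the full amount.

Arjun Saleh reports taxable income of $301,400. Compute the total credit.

$13,504

Renter's Relief Credit: $301,400 is $900 into a $45,000 phase-out range, leaving 44,100/45,000 of the credit: $6,050 × 44,100/45,000 = $5,929.
Adoption Credit: 12% of the $120,000 excess over $181,400 is $14,400 ≥ base, so the credit is $0.
Tuition Credit: $301,400 is below the $345,500 cutoff, so the full $7,575 applies.
Total: $5,929 + $0 + $7,575 = $13,504.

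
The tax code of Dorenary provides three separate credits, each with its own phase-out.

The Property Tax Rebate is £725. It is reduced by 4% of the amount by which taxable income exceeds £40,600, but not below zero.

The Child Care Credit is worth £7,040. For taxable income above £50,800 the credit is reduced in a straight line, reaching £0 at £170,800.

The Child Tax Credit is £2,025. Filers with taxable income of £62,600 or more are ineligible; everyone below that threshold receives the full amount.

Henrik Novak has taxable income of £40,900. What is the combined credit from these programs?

Property Tax Rebate: 4% of the £300 excess over £40,600 is £12; credit = £725 − £12 = £713.
Child Care Credit: £40,900 is at or below the £50,800 threshold, so the full £7,040 applies.
Child Tax Credit: £40,900 is below the £62,600 cutoff, so the full £2,025 applies.
Total: £713 + £7,040 + £2,025 = £9,778.

£9,778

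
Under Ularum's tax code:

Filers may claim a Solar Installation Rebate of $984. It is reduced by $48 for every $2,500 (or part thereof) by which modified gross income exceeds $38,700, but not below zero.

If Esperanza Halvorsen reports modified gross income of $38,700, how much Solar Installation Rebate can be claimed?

Solar Installation Rebate: $38,700 is at or below the $38,700 threshold, so the full $984 applies.

$984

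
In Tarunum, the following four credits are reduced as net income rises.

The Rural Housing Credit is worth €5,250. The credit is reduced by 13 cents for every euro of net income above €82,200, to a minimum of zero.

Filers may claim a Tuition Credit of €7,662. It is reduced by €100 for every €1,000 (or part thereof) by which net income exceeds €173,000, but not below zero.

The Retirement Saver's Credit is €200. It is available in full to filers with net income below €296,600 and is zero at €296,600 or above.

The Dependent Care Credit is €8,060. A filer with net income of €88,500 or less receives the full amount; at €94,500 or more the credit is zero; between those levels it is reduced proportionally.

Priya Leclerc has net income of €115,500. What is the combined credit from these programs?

€8,783

Rural Housing Credit: 13% of the €33,300 excess over €82,200 is €4,329; credit = €5,250 − €4,329 = €921.
Tuition Credit: €115,500 is at or below the €173,000 threshold, so the full €7,662 applies.
Retirement Saver's Credit: €115,500 is below the €296,600 cutoff, so the full €200 applies.
Dependent Care Credit: €115,500 is at or above €94,500, so the credit is €0.
Total: €921 + €7,662 + €200 + €0 = €8,783.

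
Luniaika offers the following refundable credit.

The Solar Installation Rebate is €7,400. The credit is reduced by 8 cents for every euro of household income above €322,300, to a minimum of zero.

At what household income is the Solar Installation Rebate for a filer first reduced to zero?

The credit falls by 8% of each euro above €322,300, so it reaches zero when the excess is €7,400 / 8% = €92,500: income = €322,300 + €92,500 = €414,800.

€414,800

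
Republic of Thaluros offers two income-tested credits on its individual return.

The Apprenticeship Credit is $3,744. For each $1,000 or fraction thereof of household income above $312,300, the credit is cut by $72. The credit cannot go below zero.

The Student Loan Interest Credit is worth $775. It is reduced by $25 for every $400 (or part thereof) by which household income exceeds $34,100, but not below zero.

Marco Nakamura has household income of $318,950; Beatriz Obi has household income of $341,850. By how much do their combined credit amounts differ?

Marco ($318,950): Apprenticeship Credit: income exceeds $312,300 by $6,650, which is 7 full-or-partial $1,000 increments; reduction = 7 × $72 = $504, leaving $3,240. Student Loan Interest Credit: income exceeds $34,100 by $284,850 → 713 increments × $25 = $17,825 ≥ base, so the credit is $0. total $3,240 + $0 = $3,240
Beatriz ($341,850): Apprenticeship Credit: income exceeds $312,300 by $29,550, which is 30 full-or-partial $1,000 increments; reduction = 30 × $72 = $2,160, leaving $1,584. Student Loan Interest Credit: income exceeds $34,100 by $307,750 → 770 increments × $25 = $19,250 ≥ base, so the credit is $0. total $1,584 + $0 = $1,584
Difference: |$3,240 − $1,584| = $1,656.

$1,656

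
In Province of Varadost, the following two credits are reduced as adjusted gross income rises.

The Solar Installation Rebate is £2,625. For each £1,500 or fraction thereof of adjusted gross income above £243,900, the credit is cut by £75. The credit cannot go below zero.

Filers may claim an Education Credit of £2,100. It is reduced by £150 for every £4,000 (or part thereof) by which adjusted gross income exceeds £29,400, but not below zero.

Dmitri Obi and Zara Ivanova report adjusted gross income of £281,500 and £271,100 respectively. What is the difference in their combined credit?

Dmitri (£281,500): Solar Installation Rebate: income exceeds £243,900 by £37,600, which is 26 full-or-partial £1,500 increments; reduction = 26 × £75 = £1,950, leaving £675. Education Credit: income exceeds £29,400 by £252,100 → 64 increments × £150 = £9,600 ≥ base, so the credit is £0. total £675 + £0 = £675
Zara (£271,100): Solar Installation Rebate: income exceeds £243,900 by £27,200, which is 19 full-or-partial £1,500 increments; reduction = 19 × £75 = £1,425, leaving £1,200. Education Credit: income exceeds £29,400 by £241,700 → 61 increments × £150 = £9,150 ≥ base, so the credit is £0. total £1,200 + £0 = £1,200
Difference: |£675 − £1,200| = £525.

£525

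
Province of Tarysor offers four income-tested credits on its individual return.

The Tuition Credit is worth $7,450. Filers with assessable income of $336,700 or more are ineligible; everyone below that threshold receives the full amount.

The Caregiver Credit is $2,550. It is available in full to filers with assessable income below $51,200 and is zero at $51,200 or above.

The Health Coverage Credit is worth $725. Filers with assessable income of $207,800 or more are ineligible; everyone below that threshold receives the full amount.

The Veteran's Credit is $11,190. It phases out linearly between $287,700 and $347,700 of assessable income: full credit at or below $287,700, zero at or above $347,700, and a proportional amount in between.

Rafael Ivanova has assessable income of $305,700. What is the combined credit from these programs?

Tuition Credit: $305,700 is below the $336,700 cutoff, so the full $7,450 applies.
Caregiver Credit: $305,700 meets or exceeds the $51,200 cutoff, so the credit is $0.
Health Coverage Credit: $305,700 meets or exceeds the $207,800 cutoff, so the credit is $0.
Veteran's Credit: $305,700 is $18,000 into a $60,000 phase-out range, leaving 42,000/60,000 of the credit: $11,190 × 42,000/60,000 = $7,833.
Total: $7,450 + $0 + $0 + $7,833 = $15,283.

$15,283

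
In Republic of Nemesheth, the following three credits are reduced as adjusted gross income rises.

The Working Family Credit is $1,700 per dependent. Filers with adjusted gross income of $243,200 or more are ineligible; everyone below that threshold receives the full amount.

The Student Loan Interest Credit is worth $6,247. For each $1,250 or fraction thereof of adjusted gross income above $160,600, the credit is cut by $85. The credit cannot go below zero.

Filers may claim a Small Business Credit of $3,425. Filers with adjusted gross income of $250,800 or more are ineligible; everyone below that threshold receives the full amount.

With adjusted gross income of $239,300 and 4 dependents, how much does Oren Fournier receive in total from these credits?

Working Family Credit: base = 4 × $1,700 = $6,800. $239,300 is below the $243,200 cutoff, so the full $6,800 applies.
Student Loan Interest Credit: income exceeds $160,600 by $78,700, which is 63 full-or-partial $1,250 increments; reduction = 63 × $85 = $5,355, leaving $892.
Small Business Credit: $239,300 is below the $250,800 cutoff, so the full $3,425 applies.
Total: $6,800 + $892 + $3,425 = $11,117.

$11,117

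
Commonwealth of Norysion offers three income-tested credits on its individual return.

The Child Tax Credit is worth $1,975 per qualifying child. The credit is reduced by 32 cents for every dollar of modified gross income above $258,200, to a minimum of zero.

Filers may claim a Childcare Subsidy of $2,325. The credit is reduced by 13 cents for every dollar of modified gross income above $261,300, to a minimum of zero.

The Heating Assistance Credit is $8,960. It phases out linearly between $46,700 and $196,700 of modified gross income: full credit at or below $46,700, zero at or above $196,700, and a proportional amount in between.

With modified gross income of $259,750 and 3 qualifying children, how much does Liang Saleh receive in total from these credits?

Child Tax Credit: base = 3 × $1,975 = $5,925. 32% of the $1,550 excess over $258,200 is $496; credit = $5,925 − $496 = $5,429.
Childcare Subsidy: $259,750 is at or below the $261,300 threshold, so the full $2,325 applies.
Heating Assistance Credit: $259,750 is at or above $196,700, so the credit is $0.
Total: $5,429 + $2,325 + $0 = $7,754.

$7,754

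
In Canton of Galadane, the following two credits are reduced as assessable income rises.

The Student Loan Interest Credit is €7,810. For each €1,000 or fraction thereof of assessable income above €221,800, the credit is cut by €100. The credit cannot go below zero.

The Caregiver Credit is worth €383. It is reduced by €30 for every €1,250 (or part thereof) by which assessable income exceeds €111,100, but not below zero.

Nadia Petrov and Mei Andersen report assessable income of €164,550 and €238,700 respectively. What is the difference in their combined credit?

Nadia (€164,550): Student Loan Interest Credit: €164,550 is at or below the €221,800 threshold, so the full €7,810 applies. Caregiver Credit: income exceeds €111,100 by €53,450 → 43 increments × €30 = €1,290 ≥ base, so the credit is €0. total €7,810 + €0 = €7,810
Mei (€238,700): Student Loan Interest Credit: income exceeds €221,800 by €16,900, which is 17 full-or-partial €1,000 increments; reduction = 17 × €100 = €1,700, leaving €6,110. Caregiver Credit: income exceeds €111,100 by €127,600 → 103 increments × €30 = €3,090 ≥ base, so the credit is €0. total €6,110 + €0 = €6,110
Difference: |€7,810 − €6,110| = €1,700.

€1,700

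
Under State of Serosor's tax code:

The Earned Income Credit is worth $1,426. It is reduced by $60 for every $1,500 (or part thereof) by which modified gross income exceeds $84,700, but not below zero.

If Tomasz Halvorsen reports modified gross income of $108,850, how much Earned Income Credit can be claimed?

$406

Earned Income Credit: income exceeds $84,700 by $24,150, which is 17 full-or-partial $1,500 increments; reduction = 17 × $60 = $1,020, leaving $406.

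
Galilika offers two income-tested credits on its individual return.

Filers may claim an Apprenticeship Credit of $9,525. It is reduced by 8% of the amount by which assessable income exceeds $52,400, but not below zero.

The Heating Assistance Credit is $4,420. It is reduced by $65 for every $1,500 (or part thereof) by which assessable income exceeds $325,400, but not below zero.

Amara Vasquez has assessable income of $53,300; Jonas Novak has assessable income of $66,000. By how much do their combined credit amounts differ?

Amara ($53,300): Apprenticeship Credit: 8% of the $900 excess over $52,400 is $72; credit = $9,525 − $72 = $9,453. Heating Assistance Credit: $53,300 is at or below the $325,400 threshold, so the full $4,420 applies. total $9,453 + $4,420 = $13,873
Jonas ($66,000): Apprenticeship Credit: 8% of the $13,600 excess over $52,400 is $1,088; credit = $9,525 − $1,088 = $8,437. Heating Assistance Credit: $66,000 is at or below the $325,400 threshold, so the full $4,420 applies. total $8,437 + $4,420 = $12,857
Difference: |$13,873 − $12,857| = $1,016.

$1,016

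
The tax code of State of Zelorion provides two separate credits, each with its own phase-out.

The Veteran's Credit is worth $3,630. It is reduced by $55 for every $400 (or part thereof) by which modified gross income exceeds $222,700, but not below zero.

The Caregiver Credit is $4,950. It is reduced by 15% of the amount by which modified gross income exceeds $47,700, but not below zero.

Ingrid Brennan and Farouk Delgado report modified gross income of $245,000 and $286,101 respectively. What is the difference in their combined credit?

$550

Ingrid ($245,000): Veteran's Credit: income exceeds $222,700 by $22,300, which is 56 full-or-partial $400 increments; reduction = 56 × $55 = $3,080, leaving $550. Caregiver Credit: 15% of the $197,300 excess over $47,700 is $29,595 ≥ base, so the credit is $0. total $550 + $0 = $550
Farouk ($286,101): Veteran's Credit: income exceeds $222,700 by $63,401 → 159 increments × $55 = $8,745 ≥ base, so the credit is $0. Caregiver Credit: 15% of the $238,401 excess over $47,700 is $35,760.15 ≥ base, so the credit is $0. total $0 + $0 = $0
Difference: |$550 − $0| = $550.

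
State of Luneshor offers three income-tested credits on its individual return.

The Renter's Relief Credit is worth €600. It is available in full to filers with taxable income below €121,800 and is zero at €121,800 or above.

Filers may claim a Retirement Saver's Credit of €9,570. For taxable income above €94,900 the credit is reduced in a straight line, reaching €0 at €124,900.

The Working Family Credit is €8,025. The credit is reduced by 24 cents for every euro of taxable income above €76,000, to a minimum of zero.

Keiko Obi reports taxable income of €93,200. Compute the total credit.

€14,067

Renter's Relief Credit: €93,200 is below the €121,800 cutoff, so the full €600 applies.
Retirement Saver's Credit: €93,200 is at or below the €94,900 threshold, so the full €9,570 applies.
Working Family Credit: 24% of the €17,200 excess over €76,000 is €4,128; credit = €8,025 − €4,128 = €3,897.
Total: €600 + €9,570 + €3,897 = €14,067.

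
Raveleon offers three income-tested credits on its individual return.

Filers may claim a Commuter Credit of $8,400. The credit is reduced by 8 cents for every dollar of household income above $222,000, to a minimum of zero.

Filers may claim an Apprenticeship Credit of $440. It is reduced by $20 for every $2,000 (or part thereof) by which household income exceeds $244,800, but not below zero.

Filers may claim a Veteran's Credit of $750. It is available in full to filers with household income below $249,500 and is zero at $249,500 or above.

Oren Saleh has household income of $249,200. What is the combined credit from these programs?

Commuter Credit: 8% of the $27,200 excess over $222,000 is $2,176; credit = $8,400 − $2,176 = $6,224.
Apprenticeship Credit: income exceeds $244,800 by $4,400, which is 3 full-or-partial $2,000 increments; reduction = 3 × $20 = $60, leaving $380.
Veteran's Credit: $249,200 is below the $249,500 cutoff, so the full $750 applies.
Total: $6,224 + $380 + $750 = $7,354.

$7,354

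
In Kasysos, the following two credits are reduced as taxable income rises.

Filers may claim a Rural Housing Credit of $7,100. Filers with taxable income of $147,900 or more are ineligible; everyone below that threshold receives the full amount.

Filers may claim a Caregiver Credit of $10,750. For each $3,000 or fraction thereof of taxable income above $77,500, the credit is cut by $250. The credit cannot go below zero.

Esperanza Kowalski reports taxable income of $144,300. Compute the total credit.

$12,100

Rural Housing Credit: $144,300 is below the $147,900 cutoff, so the full $7,100 applies.
Caregiver Credit: income exceeds $77,500 by $66,800, which is 23 full-or-partial $3,000 increments; reduction = 23 × $250 = $5,750, leaving $5,000.
Total: $7,100 + $5,000 = $12,100.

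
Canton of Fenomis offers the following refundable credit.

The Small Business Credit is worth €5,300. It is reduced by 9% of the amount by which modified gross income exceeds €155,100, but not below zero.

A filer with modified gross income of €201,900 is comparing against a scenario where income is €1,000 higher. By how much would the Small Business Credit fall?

At €201,900 — 9% of the €46,800 excess over €155,100 is €4,212; credit = €5,300 − €4,212 = €1,088.
At €202,900 — 9% of the €47,800 excess over €155,100 is €4,302; credit = €5,300 − €4,302 = €998.
Lost: €1,088 − €998 = €90.

€90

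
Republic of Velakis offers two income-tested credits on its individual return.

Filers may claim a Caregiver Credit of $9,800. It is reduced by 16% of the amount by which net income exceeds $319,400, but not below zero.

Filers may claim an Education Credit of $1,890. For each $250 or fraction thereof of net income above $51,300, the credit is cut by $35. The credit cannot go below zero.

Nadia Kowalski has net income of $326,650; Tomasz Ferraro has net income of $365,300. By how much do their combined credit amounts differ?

Nadia ($326,650): Caregiver Credit: 16% of the $7,250 excess over $319,400 is $1,160; credit = $9,800 − $1,160 = $8,640. Education Credit: income exceeds $51,300 by $275,350 → 1102 increments × $35 = $38,570 ≥ base, so the credit is $0. total $8,640 + $0 = $8,640
Tomasz ($365,300): Caregiver Credit: 16% of the $45,900 excess over $319,400 is $7,344; credit = $9,800 − $7,344 = $2,456. Education Credit: income exceeds $51,300 by $314,000 → 1256 increments × $35 = $43,960 ≥ base, so the credit is $0. total $2,456 + $0 = $2,456
Difference: |$8,640 − $2,456| = $6,184.

$6,184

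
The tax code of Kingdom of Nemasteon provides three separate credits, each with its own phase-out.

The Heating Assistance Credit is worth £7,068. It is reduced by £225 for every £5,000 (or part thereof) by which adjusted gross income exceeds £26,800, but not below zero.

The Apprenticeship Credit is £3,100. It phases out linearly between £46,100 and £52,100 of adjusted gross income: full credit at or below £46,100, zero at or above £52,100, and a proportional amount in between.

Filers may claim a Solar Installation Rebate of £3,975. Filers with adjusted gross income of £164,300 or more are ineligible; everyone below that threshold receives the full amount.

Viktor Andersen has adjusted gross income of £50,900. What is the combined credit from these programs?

Heating Assistance Credit: income exceeds £26,800 by £24,100, which is 5 full-or-partial £5,000 increments; reduction = 5 × £225 = £1,125, leaving £5,943.
Apprenticeship Credit: £50,900 is £4,800 into a £6,000 phase-out range, leaving 1,200/6,000 of the credit: £3,100 × 1,200/6,000 = £620.
Solar Installation Rebate: £50,900 is below the £164,300 cutoff, so the full £3,975 applies.
Total: £5,943 + £620 + £3,975 = £10,538.

£10,538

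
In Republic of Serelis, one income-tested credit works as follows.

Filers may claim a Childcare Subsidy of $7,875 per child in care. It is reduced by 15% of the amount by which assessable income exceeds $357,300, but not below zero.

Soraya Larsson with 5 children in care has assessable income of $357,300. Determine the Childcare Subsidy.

Childcare Subsidy: base = 5 × $7,875 = $39,375. $357,300 is at or below the $357,300 threshold, so the full $39,375 applies.

$39,375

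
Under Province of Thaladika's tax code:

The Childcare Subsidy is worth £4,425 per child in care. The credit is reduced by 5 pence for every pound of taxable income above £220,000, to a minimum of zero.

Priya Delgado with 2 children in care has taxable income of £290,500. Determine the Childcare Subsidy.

Childcare Subsidy: base = 2 × £4,425 = £8,850. 5% of the £70,500 excess over £220,000 is £3,525; credit = £8,850 − £3,525 = £5,325.

£5,325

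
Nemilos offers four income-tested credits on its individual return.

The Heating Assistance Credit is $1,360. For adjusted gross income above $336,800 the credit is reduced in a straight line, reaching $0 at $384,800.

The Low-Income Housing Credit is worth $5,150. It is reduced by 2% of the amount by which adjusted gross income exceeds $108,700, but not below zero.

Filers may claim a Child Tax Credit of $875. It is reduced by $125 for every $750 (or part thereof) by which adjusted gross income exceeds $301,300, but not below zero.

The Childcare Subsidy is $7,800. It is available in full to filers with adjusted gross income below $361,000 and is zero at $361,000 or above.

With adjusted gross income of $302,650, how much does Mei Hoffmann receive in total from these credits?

$11,056

Heating Assistance Credit: $302,650 is at or below the $336,800 threshold, so the full $1,360 applies.
Low-Income Housing Credit: 2% of the $193,950 excess over $108,700 is $3,879; credit = $5,150 − $3,879 = $1,271.
Child Tax Credit: income exceeds $301,300 by $1,350, which is 2 full-or-partial $750 increments; reduction = 2 × $125 = $250, leaving $625.
Childcare Subsidy: $302,650 is below the $361,000 cutoff, so the full $7,800 applies.
Total: $1,360 + $1,271 + $625 + $7,800 = $11,056.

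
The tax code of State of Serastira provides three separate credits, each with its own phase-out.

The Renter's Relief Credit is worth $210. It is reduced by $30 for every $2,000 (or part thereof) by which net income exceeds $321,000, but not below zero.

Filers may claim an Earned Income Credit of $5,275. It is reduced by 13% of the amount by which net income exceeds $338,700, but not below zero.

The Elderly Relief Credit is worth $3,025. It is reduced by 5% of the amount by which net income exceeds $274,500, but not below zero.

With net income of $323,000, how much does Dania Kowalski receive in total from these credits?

$6,055

Renter's Relief Credit: income exceeds $321,000 by $2,000, which is 1 full-or-partial $2,000 increment; reduction = 1 × $30 = $30, leaving $180.
Earned Income Credit: $323,000 is at or below the $338,700 threshold, so the full $5,275 applies.
Elderly Relief Credit: 5% of the $48,500 excess over $274,500 is $2,425; credit = $3,025 − $2,425 = $600.
Total: $180 + $5,275 + $600 = $6,055.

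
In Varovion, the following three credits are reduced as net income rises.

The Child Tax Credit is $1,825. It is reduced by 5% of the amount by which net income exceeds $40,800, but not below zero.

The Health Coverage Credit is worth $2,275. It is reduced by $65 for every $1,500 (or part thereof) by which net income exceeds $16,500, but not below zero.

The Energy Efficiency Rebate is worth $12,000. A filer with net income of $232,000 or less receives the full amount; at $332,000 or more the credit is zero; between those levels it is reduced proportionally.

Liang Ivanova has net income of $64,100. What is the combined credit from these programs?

Child Tax Credit: 5% of the $23,300 excess over $40,800 is $1,165; credit = $1,825 − $1,165 = $660.
Health Coverage Credit: income exceeds $16,500 by $47,600, which is 32 full-or-partial $1,500 increments; reduction = 32 × $65 = $2,080, leaving $195.
Energy Efficiency Rebate: $64,100 is at or below the $232,000 threshold, so the full $12,000 applies.
Total: $660 + $195 + $12,000 = $12,855.

$12,855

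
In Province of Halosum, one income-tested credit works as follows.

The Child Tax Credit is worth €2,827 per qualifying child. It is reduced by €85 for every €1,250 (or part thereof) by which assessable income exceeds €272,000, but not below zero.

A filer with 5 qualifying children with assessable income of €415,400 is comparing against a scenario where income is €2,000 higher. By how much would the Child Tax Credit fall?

€170

At €415,400 — base = 5 × €2,827 = €14,135. income exceeds €272,000 by €143,400, which is 115 full-or-partial €1,250 increments; reduction = 115 × €85 = €9,775, leaving €4,360.
At €417,400 — base = 5 × €2,827 = €14,135. income exceeds €272,000 by €145,400, which is 117 full-or-partial €1,250 increments; reduction = 117 × €85 = €9,945, leaving €4,190.
Lost: €4,360 − €4,190 = €170.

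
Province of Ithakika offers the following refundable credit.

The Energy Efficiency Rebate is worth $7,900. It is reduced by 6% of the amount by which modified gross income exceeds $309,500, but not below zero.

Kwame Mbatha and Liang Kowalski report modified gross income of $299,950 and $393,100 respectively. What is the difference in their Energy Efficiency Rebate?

$5,016

Kwame ($299,950): Energy Efficiency Rebate: $299,950 is at or below the $309,500 threshold, so the full $7,900 applies.
Liang ($393,100): Energy Efficiency Rebate: 6% of the $83,600 excess over $309,500 is $5,016; credit = $7,900 − $5,016 = $2,884.
Difference: |$7,900 − $2,884| = $5,016.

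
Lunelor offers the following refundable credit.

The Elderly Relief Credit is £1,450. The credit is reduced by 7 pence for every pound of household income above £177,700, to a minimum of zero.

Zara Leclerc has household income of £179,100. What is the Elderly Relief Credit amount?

£1,352

Elderly Relief Credit: 7% of the £1,400 excess over £177,700 is £98; credit = £1,450 − £98 = £1,352.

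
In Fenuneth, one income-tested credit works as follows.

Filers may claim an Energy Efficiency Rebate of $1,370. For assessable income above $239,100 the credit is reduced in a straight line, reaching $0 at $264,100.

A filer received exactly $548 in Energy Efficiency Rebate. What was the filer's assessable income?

$254,100

$548 is 548/1,370 of the full $1,370, so 822/1,370 of the $25,000 range has been used: income = $239,100 + $25,000 × 822/1,370 = $254,100.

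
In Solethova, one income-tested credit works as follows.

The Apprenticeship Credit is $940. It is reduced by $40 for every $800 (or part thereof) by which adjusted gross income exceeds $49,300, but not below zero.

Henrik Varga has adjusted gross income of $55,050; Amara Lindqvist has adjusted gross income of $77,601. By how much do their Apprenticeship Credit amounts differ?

Henrik ($55,050): Apprenticeship Credit: income exceeds $49,300 by $5,750, which is 8 full-or-partial $800 increments; reduction = 8 × $40 = $320, leaving $620.
Amara ($77,601): Apprenticeship Credit: income exceeds $49,300 by $28,301 → 36 increments × $40 = $1,440 ≥ base, so the credit is $0.
Difference: |$620 − $0| = $620.

$620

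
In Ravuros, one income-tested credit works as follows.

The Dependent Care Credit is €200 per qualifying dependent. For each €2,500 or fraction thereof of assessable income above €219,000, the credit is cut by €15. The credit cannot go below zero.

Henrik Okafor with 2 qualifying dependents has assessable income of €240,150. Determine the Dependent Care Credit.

Dependent Care Credit: base = 2 × €200 = €400. income exceeds €219,000 by €21,150, which is 9 full-or-partial €2,500 increments; reduction = 9 × €15 = €135, leaving €265.

€265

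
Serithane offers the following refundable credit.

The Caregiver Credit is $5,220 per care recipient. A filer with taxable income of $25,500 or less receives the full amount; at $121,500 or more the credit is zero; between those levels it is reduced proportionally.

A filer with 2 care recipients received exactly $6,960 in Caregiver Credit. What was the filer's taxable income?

$57,500

Full credit = 2 × $5,220 = $10,440.
$6,960 is 6,960/10,440 of the full $10,440, so 3,480/10,440 of the $96,000 range has been used: income = $25,500 + $96,000 × 3,480/10,440 = $57,500.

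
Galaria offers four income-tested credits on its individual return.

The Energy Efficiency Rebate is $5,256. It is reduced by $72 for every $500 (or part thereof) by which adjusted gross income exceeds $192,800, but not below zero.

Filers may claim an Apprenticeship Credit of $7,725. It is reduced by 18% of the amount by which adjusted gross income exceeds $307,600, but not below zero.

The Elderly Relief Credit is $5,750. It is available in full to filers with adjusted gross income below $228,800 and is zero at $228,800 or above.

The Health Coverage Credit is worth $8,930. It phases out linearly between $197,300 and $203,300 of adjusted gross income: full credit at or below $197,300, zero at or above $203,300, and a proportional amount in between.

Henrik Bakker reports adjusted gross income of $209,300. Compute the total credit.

$16,355

Energy Efficiency Rebate: income exceeds $192,800 by $16,500, which is 33 full-or-partial $500 increments; reduction = 33 × $72 = $2,376, leaving $2,880.
Apprenticeship Credit: $209,300 is at or below the $307,600 threshold, so the full $7,725 applies.
Elderly Relief Credit: $209,300 is below the $228,800 cutoff, so the full $5,750 applies.
Health Coverage Credit: $209,300 is at or above $203,300, so the credit is $0.
Total: $2,880 + $7,725 + $5,750 + $0 = $16,355.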